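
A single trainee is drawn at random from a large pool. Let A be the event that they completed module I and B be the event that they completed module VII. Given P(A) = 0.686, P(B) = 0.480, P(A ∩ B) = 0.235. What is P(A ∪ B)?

Inclusion–exclusion gives
P(A ∪ B) = 0.686 + 0.480 − 0.235 = 0.931

0.931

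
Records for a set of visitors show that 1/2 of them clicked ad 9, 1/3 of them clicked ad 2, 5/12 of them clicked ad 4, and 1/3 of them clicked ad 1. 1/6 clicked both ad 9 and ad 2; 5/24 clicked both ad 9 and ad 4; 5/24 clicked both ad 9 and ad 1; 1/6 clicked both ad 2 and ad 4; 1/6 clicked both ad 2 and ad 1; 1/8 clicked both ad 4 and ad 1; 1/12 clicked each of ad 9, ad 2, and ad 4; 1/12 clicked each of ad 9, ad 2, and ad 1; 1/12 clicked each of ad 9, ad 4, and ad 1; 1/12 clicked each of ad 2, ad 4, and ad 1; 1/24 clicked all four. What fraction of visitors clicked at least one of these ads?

By inclusion–exclusion:
P(≥1) = 1/2 + 1/3 + 5/12 + 1/3 − 1/6 − 5/24 − 5/24 − 1/6 − 1/6 − 1/8 + 1/12 + 1/12 + 1/12 + 1/12 − 1/24 = 5/6

5/6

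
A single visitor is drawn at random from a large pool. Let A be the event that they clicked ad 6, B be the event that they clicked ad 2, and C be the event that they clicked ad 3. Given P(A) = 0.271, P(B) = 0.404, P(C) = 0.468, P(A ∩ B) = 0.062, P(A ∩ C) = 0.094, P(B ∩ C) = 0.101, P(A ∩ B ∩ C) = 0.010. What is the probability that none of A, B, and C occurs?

By inclusion-exclusion,
P(A ∪ B ∪ C) = 0.271 + 0.404 + 0.468 − 0.062 − 0.094 − 0.101 + 0.010 = 0.896
P(none) = 1 − 0.896 = 0.104

0.104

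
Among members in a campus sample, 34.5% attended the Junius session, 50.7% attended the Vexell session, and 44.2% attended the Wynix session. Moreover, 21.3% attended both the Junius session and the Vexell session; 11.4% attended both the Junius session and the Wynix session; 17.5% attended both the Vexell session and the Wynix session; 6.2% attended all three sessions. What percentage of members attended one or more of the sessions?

P(union) = 34.5 + 50.7 + 44.2 − 21.3 − 11.4 − 17.5 + 6.2 = 85.4%

85.4%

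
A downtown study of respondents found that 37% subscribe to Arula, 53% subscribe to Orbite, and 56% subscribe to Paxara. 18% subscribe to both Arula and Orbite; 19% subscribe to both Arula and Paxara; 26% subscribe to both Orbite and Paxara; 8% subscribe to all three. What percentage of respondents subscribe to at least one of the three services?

91%

P(≥1) = 37 + 53 + 56 − 18 − 19 − 26 + 8 = 91%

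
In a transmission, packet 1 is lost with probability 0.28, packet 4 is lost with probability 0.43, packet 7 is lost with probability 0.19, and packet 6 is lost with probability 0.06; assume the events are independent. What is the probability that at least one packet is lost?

0.68752144

Independence gives P(none) = ∏(1 − pᵢ).
P(none) = (1 − 0.28) × (1 − 0.43) × (1 − 0.19) × (1 − 0.06) = 0.72 × 0.57 × 0.81 × 0.94 = 0.31247856
P(at least one) = 1 − 0.31247856 = 0.68752144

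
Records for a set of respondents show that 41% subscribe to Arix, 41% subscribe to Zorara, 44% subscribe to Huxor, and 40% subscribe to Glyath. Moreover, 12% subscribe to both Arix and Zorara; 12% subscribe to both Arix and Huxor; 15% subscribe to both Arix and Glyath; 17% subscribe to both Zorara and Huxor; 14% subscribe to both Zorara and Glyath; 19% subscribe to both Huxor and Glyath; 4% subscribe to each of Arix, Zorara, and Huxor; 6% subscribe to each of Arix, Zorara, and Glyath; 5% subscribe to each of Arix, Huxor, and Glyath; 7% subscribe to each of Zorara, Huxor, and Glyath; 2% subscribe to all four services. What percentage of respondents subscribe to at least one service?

97%

By inclusion-exclusion,
P(≥1) = 41 + 41 + 44 + 40 − 12 − 12 − 15 − 17 − 14 − 19 + 4 + 6 + 5 + 7 − 2 = 97%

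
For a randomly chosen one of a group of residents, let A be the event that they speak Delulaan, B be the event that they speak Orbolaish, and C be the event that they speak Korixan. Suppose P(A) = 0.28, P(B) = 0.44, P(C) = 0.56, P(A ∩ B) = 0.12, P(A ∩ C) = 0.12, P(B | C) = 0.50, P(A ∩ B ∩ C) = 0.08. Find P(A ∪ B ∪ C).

0.84

P(B ∩ C) = P(C)·P(B|C) = 0.56 × 0.50 = 0.28
Inclusion–exclusion gives
P(A ∪ B ∪ C) = 0.28 + 0.44 + 0.56 − 0.12 − 0.12 − 0.28 + 0.08 = 0.84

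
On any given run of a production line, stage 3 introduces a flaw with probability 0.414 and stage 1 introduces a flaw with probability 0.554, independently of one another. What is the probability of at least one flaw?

0.738644

Since the events are independent, P(none) is the product of the individual non-occurrence probabilities.
P(none) = (1 − 0.414) × (1 − 0.554) = 0.586 × 0.446 = 0.261356
P(at least one) = 1 − 0.261356 = 0.738644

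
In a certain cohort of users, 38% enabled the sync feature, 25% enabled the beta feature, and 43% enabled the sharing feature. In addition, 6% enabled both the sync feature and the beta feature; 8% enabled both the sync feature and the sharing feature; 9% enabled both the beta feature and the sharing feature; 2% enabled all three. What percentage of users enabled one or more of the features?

85%

P(≥1) = 38 + 25 + 43 − 6 − 8 − 9 + 2 = 85%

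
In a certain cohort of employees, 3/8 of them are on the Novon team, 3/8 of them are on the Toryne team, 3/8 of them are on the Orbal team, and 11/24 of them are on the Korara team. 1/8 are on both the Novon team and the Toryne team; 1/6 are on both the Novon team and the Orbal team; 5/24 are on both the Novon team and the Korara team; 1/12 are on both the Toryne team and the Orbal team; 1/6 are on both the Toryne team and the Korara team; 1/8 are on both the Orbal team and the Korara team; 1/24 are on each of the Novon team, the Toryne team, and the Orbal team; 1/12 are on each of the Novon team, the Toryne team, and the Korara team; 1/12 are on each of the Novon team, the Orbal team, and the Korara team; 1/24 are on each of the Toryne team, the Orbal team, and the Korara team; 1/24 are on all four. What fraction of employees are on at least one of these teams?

Using inclusion–exclusion:
P(at least one) = 3/8 + 3/8 + 3/8 + 11/24 − 1/8 − 1/6 − 5/24 − 1/12 − 1/6 − 1/8 + 1/24 + 1/12 + 1/12 + 1/24 − 1/24 = 11/12

11/12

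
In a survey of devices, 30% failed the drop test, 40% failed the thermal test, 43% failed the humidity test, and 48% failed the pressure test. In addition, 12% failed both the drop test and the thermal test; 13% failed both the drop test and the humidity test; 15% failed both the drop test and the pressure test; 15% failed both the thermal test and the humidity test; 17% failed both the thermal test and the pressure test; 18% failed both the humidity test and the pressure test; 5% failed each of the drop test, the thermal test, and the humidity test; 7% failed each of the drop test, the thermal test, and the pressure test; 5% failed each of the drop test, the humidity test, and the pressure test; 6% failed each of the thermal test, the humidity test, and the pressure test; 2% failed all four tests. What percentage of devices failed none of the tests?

8%

By inclusion–exclusion:
P(union) = 30 + 40 + 43 + 48 − 12 − 13 − 15 − 15 − 17 − 18 + 5 + 7 + 5 + 6 − 2 = 92%
P(none) = 100% − 92% = 8%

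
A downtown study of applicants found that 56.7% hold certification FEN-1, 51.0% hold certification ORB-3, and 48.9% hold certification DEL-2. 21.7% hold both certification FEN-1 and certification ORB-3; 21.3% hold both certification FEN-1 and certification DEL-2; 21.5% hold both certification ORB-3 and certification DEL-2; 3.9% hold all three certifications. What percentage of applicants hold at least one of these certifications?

Apply inclusion-exclusion:
P(≥1) = 56.7 + 51.0 + 48.9 − 21.7 − 21.3 − 21.5 + 3.9 = 96.0%

96.0%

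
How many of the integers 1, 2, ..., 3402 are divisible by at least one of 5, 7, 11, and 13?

1444

⌊3402/5⌋ + ⌊3402/7⌋ + ⌊3402/11⌋ + ⌊3402/13⌋ − ⌊3402/35⌋ − ⌊3402/55⌋ − ⌊3402/65⌋ − ⌊3402/77⌋ − ⌊3402/91⌋ − ⌊3402/143⌋ + ⌊3402/385⌋ + ⌊3402/455⌋ + ⌊3402/715⌋ + ⌊3402/1001⌋ − ⌊3402/5005⌋ = 680 + 486 + 309 + 261 − 97 − 61 − 52 − 44 − 37 − 23 + 8 + 7 + 4 + 3 − 0 = 1444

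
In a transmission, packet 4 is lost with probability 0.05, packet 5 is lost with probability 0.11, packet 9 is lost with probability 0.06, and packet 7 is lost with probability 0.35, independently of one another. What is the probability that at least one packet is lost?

P(none) = (1 − 0.05) × (1 − 0.11) × (1 − 0.06) × (1 − 0.35) = 0.95 × 0.89 × 0.94 × 0.65 = 0.5166005
P(at least one) = 1 − 0.5166005 = 0.4833995

0.4833995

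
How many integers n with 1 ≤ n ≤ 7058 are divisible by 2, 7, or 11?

4308

Inclusion–exclusion gives
floor(7058/2) + floor(7058/7) + floor(7058/11) − floor(7058/14) − floor(7058/22) − floor(7058/77) + floor(7058/154) = 3529 + 1008 + 641 − 504 − 320 − 91 + 45 = 4308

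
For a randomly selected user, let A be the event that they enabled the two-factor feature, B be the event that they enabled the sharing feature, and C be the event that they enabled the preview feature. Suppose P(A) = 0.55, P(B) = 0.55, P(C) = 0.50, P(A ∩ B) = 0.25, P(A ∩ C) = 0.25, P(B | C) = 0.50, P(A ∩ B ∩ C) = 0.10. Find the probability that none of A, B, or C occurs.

0.05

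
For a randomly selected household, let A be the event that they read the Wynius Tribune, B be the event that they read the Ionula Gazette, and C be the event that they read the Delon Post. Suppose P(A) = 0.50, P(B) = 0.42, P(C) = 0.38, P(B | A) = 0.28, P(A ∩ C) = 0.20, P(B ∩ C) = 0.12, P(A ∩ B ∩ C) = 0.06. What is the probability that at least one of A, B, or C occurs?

P(A ∩ B) = P(A)·P(B|A) = 0.50 × 0.28 = 0.14
Inclusion–exclusion gives
P(A ∪ B ∪ C) = 0.50 + 0.42 + 0.38 − 0.14 − 0.20 − 0.12 + 0.06 = 0.90

0.90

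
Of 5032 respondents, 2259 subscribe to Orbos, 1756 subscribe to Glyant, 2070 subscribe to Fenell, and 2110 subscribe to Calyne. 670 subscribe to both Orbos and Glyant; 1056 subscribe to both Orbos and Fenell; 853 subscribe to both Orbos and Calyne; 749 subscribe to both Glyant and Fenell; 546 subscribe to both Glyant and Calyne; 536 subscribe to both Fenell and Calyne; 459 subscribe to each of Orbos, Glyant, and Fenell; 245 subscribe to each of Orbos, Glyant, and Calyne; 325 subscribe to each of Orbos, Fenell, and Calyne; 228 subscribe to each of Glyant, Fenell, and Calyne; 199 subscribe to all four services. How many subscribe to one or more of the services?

4843

N(≥1) = 2259 + 1756 + 2070 + 2110 − 670 − 1056 − 853 − 749 − 546 − 536 + 459 + 245 + 325 + 228 − 199 = 4843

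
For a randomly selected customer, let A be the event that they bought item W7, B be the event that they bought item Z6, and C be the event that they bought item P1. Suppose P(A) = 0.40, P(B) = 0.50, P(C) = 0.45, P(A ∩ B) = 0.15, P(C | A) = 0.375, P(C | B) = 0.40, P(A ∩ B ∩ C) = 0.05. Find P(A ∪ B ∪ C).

P(A ∩ C) = P(A)·P(C|A) = 0.40 × 0.375 = 0.15
P(B ∩ C) = P(B)·P(C|B) = 0.50 × 0.40 = 0.20
Using inclusion–exclusion:
P(A ∪ B ∪ C) = 0.40 + 0.50 + 0.45 − 0.15 − 0.15 − 0.20 + 0.05 = 0.90

0.90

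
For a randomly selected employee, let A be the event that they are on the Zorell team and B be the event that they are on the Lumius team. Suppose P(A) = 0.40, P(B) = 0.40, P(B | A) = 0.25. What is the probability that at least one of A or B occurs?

0.70

P(A ∩ B) = P(A)·P(B|A) = 0.40 × 0.25 = 0.10
P(A ∪ B) = 0.40 + 0.40 − 0.10 = 0.70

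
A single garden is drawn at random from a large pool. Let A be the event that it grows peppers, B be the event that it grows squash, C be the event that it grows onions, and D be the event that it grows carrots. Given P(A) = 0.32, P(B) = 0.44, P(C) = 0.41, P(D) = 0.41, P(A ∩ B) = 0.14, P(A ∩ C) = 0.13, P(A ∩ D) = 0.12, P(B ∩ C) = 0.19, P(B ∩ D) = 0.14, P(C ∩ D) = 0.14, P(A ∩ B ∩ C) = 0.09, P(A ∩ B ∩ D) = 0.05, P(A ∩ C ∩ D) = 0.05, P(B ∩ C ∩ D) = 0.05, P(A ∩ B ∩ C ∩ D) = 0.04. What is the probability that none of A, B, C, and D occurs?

P(A ∪ B ∪ C ∪ D) = 0.32 + 0.44 + 0.41 + 0.41 − 0.14 − 0.13 − 0.12 − 0.19 − 0.14 − 0.14 + 0.09 + 0.05 + 0.05 + 0.05 − 0.04 = 0.92
P(none) = 1 − 0.92 = 0.08

0.08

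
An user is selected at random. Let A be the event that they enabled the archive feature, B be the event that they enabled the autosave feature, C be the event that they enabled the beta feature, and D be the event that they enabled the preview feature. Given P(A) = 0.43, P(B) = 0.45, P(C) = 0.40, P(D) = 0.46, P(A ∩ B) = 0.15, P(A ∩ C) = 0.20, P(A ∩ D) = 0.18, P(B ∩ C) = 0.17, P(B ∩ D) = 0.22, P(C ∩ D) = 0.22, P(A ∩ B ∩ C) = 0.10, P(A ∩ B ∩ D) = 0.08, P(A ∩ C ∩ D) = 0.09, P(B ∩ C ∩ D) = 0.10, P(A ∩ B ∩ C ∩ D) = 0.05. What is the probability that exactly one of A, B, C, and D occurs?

0.37

By inclusion–exclusion (exactly-one form):
P(exactly one) = 0.43 + 0.45 + 0.40 + 0.46 − 2·0.15 − 2·0.20 − 2·0.18 − 2·0.17 − 2·0.22 − 2·0.22 + 3·0.10 + 3·0.08 + 3·0.09 + 3·0.10 − 4·0.05 = 0.37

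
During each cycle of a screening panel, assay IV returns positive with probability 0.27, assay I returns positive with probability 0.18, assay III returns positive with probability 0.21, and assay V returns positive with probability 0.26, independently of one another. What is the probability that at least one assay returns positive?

Independence gives P(none) = ∏(1 − pᵢ).
P(none) = (1 − 0.27) × (1 − 0.18) × (1 − 0.21) × (1 − 0.26) = 0.73 × 0.82 × 0.79 × 0.74 = 0.34994156
P(at least one) = 1 − 0.34994156 = 0.65005844

0.65005844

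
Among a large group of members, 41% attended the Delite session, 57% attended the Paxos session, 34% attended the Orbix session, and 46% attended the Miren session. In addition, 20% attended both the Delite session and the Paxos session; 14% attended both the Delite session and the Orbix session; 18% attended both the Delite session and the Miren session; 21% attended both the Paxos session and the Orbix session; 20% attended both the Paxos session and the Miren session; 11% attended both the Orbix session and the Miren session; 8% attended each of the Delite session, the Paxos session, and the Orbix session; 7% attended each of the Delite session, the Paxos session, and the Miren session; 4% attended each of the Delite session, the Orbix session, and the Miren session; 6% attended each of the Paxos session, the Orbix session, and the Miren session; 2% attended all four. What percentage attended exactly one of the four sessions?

37%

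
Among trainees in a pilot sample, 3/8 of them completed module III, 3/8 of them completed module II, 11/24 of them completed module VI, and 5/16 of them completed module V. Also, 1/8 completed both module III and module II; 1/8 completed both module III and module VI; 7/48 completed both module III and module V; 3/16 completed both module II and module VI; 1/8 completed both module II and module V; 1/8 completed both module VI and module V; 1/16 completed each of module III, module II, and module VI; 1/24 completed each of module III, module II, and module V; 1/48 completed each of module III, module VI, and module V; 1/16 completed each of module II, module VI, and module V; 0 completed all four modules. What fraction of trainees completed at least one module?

Using inclusion–exclusion:
P(≥1) = 3/8 + 3/8 + 11/24 + 5/16 − 1/8 − 1/8 − 7/48 − 3/16 − 1/8 − 1/8 + 1/16 + 1/24 + 1/48 + 1/16 − 0 = 7/8

7/8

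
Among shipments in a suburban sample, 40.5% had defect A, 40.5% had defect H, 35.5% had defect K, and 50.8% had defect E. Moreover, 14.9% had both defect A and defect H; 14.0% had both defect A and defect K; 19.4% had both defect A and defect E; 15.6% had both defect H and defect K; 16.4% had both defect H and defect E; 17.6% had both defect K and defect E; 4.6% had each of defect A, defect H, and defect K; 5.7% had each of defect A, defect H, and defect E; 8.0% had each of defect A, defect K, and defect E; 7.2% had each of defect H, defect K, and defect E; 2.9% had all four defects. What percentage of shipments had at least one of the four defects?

92.0%

P(union) = 40.5 + 40.5 + 35.5 + 50.8 − 14.9 − 14.0 − 19.4 − 15.6 − 16.4 − 17.6 + 4.6 + 5.7 + 8.0 + 7.2 − 2.9 = 92.0%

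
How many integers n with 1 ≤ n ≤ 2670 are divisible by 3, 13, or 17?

Using inclusion–exclusion:
⌊2670/3⌋ + ⌊2670/13⌋ + ⌊2670/17⌋ − ⌊2670/39⌋ − ⌊2670/51⌋ − ⌊2670/221⌋ + ⌊2670/663⌋ = 890 + 205 + 157 − 68 − 52 − 12 + 4 = 1124

1124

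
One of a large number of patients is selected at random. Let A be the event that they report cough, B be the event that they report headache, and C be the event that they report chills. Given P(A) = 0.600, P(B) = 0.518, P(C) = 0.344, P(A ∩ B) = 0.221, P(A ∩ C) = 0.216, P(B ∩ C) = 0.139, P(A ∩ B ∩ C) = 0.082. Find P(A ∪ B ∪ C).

0.968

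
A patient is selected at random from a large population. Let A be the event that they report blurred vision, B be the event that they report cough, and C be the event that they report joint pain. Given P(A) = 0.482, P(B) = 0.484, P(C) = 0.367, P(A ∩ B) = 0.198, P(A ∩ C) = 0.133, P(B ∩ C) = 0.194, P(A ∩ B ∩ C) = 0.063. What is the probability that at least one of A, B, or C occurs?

0.871

Inclusion–exclusion gives
P(A ∪ B ∪ C) = 0.482 + 0.484 + 0.367 − 0.198 − 0.133 − 0.194 + 0.063 = 0.871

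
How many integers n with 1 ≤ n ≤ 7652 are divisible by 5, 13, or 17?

2333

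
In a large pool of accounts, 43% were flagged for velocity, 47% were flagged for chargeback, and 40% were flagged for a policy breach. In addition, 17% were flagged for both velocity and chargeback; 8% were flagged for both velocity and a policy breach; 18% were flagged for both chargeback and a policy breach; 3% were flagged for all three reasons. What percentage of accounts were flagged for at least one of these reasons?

P(≥1) = 43 + 47 + 40 − 17 − 8 − 18 + 3 = 90%

90%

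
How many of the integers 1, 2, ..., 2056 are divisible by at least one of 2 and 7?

1175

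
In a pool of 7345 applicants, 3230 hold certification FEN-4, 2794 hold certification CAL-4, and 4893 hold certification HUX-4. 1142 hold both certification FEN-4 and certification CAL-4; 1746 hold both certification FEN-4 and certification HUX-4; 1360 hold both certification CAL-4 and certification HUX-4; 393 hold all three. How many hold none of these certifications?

283

N(≥1) = 3230 + 2794 + 4893 − 1142 − 1746 − 1360 + 393 = 7062
None: 7345 − 7062 = 283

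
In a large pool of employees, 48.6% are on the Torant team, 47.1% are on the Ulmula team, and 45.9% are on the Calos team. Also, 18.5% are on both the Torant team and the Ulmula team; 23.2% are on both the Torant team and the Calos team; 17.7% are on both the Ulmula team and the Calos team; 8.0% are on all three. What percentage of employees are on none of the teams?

9.8%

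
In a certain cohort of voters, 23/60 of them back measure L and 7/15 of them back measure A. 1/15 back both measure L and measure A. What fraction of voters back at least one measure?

47/60

Apply inclusion-exclusion:
P(≥1) = 23/60 + 7/15 − 1/15 = 47/60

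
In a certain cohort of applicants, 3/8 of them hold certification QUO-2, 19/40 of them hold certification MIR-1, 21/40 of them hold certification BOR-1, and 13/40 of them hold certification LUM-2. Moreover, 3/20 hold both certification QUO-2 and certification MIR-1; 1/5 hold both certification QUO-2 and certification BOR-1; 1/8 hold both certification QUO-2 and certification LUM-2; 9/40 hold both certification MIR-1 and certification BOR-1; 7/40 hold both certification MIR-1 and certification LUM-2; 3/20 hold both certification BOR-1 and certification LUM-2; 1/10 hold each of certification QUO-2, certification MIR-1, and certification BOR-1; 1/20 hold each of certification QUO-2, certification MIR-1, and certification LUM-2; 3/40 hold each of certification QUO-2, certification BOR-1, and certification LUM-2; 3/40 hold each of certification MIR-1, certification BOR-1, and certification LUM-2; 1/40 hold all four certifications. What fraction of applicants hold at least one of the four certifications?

Apply inclusion-exclusion:
P(at least one) = 3/8 + 19/40 + 21/40 + 13/40 − 3/20 − 1/5 − 1/8 − 9/40 − 7/40 − 3/20 + 1/10 + 1/20 + 3/40 + 3/40 − 1/40 = 19/20

19/20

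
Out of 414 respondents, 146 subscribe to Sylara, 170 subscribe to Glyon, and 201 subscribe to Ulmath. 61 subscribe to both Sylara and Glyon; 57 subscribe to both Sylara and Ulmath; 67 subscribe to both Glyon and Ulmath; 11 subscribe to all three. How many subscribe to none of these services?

71

N(≥1) = 146 + 170 + 201 − 61 − 57 − 67 + 11 = 343
None: 414 − 343 = 71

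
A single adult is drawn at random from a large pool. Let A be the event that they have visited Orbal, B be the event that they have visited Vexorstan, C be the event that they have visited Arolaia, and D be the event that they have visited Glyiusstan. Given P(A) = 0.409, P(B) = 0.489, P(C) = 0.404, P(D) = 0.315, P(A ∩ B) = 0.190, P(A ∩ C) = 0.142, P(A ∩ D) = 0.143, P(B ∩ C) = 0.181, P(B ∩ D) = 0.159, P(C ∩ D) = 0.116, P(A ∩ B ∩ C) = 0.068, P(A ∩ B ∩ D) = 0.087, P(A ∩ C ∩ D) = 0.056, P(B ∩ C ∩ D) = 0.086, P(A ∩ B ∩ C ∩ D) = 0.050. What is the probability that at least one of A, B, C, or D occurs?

0.933

P(A ∪ B ∪ C ∪ D) = 0.409 + 0.489 + 0.404 + 0.315 − 0.190 − 0.142 − 0.143 − 0.181 − 0.159 − 0.116 + 0.068 + 0.087 + 0.056 + 0.086 − 0.050 = 0.933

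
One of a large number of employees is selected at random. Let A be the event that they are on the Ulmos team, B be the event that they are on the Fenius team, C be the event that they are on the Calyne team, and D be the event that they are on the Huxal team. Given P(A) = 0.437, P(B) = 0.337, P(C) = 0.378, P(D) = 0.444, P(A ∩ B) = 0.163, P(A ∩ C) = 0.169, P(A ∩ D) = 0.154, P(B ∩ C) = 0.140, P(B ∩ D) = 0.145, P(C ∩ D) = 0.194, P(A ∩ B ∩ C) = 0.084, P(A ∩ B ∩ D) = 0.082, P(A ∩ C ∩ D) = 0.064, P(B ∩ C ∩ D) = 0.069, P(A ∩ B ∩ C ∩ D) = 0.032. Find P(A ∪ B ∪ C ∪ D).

By inclusion-exclusion,
P(A ∪ B ∪ C ∪ D) = 0.437 + 0.337 + 0.378 + 0.444 − 0.163 − 0.169 − 0.154 − 0.140 − 0.145 − 0.194 + 0.084 + 0.082 + 0.064 + 0.069 − 0.032 = 0.898

0.898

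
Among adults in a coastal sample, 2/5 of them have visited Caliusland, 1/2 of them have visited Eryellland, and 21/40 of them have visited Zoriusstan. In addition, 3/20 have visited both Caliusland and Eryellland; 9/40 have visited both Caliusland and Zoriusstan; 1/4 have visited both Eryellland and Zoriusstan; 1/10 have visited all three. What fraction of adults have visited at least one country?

9/10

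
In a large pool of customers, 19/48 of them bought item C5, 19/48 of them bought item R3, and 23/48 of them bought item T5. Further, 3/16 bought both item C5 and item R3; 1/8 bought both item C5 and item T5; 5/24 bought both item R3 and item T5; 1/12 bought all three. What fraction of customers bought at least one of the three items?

Inclusion–exclusion gives
P(≥1) = 19/48 + 19/48 + 23/48 − 3/16 − 1/8 − 5/24 + 1/12 = 5/6

5/6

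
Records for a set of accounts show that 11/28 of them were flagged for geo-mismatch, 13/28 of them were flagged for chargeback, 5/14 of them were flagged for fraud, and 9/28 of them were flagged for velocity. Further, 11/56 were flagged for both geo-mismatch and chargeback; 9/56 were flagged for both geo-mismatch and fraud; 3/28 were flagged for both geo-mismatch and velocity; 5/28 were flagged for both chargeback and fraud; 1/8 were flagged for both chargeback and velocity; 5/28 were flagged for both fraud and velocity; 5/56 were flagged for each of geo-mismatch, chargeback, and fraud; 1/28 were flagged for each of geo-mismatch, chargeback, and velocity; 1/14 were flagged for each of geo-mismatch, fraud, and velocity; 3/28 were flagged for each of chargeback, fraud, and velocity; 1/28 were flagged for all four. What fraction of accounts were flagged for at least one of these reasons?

6/7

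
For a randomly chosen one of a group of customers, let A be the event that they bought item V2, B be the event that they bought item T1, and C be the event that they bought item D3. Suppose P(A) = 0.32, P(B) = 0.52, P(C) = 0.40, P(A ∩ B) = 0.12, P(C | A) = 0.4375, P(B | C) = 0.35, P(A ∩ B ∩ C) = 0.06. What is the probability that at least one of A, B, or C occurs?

0.90

P(A ∩ C) = P(A)·P(C|A) = 0.32 × 0.4375 = 0.14
P(B ∩ C) = P(C)·P(B|C) = 0.40 × 0.35 = 0.14
P(A ∪ B ∪ C) = 0.32 + 0.52 + 0.40 − 0.12 − 0.14 − 0.14 + 0.06 = 0.90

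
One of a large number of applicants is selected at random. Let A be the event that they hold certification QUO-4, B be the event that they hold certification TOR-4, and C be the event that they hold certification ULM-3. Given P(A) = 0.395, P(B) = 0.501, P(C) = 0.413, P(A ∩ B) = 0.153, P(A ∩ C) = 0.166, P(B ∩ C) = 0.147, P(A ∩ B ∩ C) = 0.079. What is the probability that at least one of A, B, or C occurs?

Using inclusion–exclusion:
P(A ∪ B ∪ C) = 0.395 + 0.501 + 0.413 − 0.153 − 0.166 − 0.147 + 0.079 = 0.922

0.922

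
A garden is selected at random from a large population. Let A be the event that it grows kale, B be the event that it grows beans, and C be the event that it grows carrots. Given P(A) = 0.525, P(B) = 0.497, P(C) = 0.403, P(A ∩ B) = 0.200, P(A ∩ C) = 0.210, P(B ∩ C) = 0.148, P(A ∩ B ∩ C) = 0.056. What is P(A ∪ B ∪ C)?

P(A ∪ B ∪ C) = 0.525 + 0.497 + 0.403 − 0.200 − 0.210 − 0.148 + 0.056 = 0.923

0.923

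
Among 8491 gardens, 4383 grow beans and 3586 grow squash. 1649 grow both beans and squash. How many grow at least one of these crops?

Using inclusion–exclusion:
|at least one| = 4383 + 3586 − 1649 = 6320

6320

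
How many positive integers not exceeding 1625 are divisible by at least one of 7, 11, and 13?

456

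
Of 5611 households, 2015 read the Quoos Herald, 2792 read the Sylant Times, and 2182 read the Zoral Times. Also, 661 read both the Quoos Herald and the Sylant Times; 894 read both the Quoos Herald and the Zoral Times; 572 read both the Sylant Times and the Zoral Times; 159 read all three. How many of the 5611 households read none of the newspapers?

Inclusion–exclusion gives
N(≥1) = 2015 + 2792 + 2182 − 661 − 894 − 572 + 159 = 5021
None: 5611 − 5021 = 590

590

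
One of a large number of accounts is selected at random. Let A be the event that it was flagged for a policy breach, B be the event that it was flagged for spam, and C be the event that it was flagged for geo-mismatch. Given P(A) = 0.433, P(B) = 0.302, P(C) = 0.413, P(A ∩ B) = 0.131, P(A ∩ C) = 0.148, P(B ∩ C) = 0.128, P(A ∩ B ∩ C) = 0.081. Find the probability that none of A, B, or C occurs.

0.178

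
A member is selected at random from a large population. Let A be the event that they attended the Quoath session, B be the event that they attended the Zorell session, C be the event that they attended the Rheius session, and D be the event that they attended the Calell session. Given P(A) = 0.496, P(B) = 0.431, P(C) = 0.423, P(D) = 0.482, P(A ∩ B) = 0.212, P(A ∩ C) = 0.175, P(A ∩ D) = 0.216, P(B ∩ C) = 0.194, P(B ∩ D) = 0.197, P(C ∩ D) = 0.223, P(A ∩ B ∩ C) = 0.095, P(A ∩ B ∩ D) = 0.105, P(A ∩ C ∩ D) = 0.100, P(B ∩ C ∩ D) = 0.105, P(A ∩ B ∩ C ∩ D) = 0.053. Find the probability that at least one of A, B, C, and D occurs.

0.967

P(A ∪ B ∪ C ∪ D) = 0.496 + 0.431 + 0.423 + 0.482 − 0.212 − 0.175 − 0.216 − 0.194 − 0.197 − 0.223 + 0.095 + 0.105 + 0.100 + 0.105 − 0.053 = 0.967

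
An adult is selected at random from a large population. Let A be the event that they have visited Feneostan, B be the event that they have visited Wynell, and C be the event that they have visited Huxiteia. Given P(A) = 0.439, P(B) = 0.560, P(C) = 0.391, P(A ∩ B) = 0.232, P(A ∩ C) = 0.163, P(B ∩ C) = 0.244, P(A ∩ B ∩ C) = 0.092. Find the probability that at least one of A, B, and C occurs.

0.843

P(A ∪ B ∪ C) = 0.439 + 0.560 + 0.391 − 0.232 − 0.163 − 0.244 + 0.092 = 0.843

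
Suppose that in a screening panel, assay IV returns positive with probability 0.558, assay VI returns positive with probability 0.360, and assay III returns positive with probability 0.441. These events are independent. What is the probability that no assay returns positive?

P(none) = (1 − 0.558) × (1 − 0.360) × (1 − 0.441) = 0.442 × 0.640 × 0.559 = 0.15812992

0.15812992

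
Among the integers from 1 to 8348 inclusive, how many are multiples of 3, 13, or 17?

Inclusion–exclusion gives
floor(8348/3) + floor(8348/13) + floor(8348/17) − floor(8348/39) − floor(8348/51) − floor(8348/221) + floor(8348/663) = 2782 + 642 + 491 − 214 − 163 − 37 + 12 = 3513

3513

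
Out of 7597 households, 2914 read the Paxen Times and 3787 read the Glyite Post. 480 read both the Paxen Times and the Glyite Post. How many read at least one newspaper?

6221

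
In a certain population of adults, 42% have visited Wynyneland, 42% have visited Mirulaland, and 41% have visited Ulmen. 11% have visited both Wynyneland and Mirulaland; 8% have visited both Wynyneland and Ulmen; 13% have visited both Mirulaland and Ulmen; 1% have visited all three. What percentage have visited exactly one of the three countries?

P(exactly one) = 42 + 42 + 41 − 2·11 − 2·8 − 2·13 + 3·1 = 64%

64%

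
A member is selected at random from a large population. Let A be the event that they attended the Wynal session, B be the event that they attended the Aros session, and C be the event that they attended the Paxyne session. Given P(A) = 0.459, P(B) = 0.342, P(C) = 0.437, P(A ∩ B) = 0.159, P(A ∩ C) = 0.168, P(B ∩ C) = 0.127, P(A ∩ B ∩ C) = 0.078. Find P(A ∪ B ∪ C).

0.862

Using inclusion–exclusion:
P(A ∪ B ∪ C) = 0.459 + 0.342 + 0.437 − 0.159 − 0.168 − 0.127 + 0.078 = 0.862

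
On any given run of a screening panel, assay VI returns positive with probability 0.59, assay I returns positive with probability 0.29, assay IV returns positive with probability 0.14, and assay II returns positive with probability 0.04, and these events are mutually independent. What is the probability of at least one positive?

P(none) = (1 − 0.59) × (1 − 0.29) × (1 − 0.14) × (1 − 0.04) = 0.41 × 0.71 × 0.86 × 0.96 = 0.24033216
P(at least one) = 1 − 0.24033216 = 0.75966784

0.75966784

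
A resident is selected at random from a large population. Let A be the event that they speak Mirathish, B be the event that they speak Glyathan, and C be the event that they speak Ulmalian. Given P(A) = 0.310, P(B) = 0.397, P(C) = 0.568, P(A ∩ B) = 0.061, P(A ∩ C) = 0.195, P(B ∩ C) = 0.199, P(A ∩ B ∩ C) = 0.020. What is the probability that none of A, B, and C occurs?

0.160

P(A ∪ B ∪ C) = 0.310 + 0.397 + 0.568 − 0.061 − 0.195 − 0.199 + 0.020 = 0.840
P(none) = 1 − 0.840 = 0.160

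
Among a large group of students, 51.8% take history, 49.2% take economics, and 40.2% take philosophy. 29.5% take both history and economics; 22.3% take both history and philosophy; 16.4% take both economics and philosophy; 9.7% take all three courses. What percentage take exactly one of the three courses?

P(exactly one) = 51.8 + 49.2 + 40.2 − 2·29.5 − 2·22.3 − 2·16.4 + 3·9.7 = 33.9%

33.9%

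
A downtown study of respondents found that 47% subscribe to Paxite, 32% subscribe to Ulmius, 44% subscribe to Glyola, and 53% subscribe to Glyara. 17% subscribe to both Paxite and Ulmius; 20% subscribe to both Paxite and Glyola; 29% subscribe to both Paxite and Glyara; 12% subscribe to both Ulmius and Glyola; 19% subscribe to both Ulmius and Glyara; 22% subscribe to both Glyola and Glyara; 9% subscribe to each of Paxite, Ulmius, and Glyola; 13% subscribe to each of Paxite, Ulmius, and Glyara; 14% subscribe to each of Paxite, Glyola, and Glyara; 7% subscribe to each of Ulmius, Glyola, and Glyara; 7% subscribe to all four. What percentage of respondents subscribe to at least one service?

93%

P(≥1) = 47 + 32 + 44 + 53 − 17 − 20 − 29 − 12 − 19 − 22 + 9 + 13 + 14 + 7 − 7 = 93%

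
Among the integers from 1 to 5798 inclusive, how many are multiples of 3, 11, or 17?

2491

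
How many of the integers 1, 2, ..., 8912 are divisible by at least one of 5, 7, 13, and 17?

3603

floor(8912/5) + floor(8912/7) + floor(8912/13) + floor(8912/17) − floor(8912/35) − floor(8912/65) − floor(8912/85) − floor(8912/91) − floor(8912/119) − floor(8912/221) + floor(8912/455) + floor(8912/595) + floor(8912/1105) + floor(8912/1547) − floor(8912/7735) = 1782 + 1273 + 685 + 524 − 254 − 137 − 104 − 97 − 74 − 40 + 19 + 14 + 8 + 5 − 1 = 3603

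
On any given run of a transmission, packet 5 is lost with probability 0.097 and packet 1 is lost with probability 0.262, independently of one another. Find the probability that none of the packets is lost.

0.666414

P(none) = (1 − 0.097) × (1 − 0.262) = 0.903 × 0.738 = 0.666414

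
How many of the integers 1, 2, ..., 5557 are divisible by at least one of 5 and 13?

1453

floor(5557/5) + floor(5557/13) − floor(5557/65) = 1111 + 427 − 85 = 1453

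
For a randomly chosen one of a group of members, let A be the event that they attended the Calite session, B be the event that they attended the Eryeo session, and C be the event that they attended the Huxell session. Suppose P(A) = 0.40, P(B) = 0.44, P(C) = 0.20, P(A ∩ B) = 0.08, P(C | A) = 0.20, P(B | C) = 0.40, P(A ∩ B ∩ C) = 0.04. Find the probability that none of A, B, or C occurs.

0.16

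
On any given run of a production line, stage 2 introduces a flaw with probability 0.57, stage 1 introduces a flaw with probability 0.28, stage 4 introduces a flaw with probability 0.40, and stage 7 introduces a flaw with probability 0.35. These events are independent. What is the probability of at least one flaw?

0.879256

P(none) = (1 − 0.57) × (1 − 0.28) × (1 − 0.40) × (1 − 0.35) = 0.43 × 0.72 × 0.60 × 0.65 = 0.120744
P(at least one) = 1 − 0.120744 = 0.879256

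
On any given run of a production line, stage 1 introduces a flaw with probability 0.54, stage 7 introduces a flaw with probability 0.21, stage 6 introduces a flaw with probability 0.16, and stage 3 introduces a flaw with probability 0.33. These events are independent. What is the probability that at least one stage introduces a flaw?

0.79547848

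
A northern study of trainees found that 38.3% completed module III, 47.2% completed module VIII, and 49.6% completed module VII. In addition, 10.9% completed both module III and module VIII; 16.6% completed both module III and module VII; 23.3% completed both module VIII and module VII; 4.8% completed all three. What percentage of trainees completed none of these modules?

10.9%

P(at least one) = 38.3 + 47.2 + 49.6 − 10.9 − 16.6 − 23.3 + 4.8 = 89.1%
P(none) = 100% − 89.1% = 10.9%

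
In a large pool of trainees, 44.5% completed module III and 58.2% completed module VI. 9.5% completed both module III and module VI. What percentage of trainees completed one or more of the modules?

P(at least one) = 44.5 + 58.2 − 9.5 = 93.2%

93.2%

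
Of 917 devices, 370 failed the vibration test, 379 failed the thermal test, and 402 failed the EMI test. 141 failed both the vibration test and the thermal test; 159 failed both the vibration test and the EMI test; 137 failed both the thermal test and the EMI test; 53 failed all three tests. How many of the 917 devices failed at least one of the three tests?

N(≥1) = 370 + 379 + 402 − 141 − 159 − 137 + 53 = 767

767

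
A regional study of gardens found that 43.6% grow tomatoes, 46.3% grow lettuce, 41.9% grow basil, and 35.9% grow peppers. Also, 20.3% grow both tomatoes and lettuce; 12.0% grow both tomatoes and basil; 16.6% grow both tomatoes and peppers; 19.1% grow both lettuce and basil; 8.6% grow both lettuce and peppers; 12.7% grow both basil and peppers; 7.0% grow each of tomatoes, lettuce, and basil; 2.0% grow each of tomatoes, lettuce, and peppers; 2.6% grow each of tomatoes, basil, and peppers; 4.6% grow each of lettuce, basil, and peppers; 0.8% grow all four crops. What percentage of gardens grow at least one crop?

Using inclusion–exclusion:
P(at least one) = 43.6 + 46.3 + 41.9 + 35.9 − 20.3 − 12.0 − 16.6 − 19.1 − 8.6 − 12.7 + 7.0 + 2.0 + 2.6 + 4.6 − 0.8 = 93.8%

93.8%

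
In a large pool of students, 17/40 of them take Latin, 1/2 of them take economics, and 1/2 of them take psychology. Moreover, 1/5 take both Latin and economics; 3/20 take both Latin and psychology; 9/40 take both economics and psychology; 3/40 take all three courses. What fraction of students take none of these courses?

3/40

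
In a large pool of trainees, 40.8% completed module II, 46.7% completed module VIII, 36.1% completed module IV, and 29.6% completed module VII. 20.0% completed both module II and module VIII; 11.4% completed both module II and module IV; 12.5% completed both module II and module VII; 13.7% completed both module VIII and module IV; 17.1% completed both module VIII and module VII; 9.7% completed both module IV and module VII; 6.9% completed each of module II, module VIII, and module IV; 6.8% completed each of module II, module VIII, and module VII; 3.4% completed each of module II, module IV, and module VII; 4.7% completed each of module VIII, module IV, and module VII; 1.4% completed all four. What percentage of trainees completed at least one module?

By inclusion-exclusion,
P(union) = 40.8 + 46.7 + 36.1 + 29.6 − 20.0 − 11.4 − 12.5 − 13.7 − 17.1 − 9.7 + 6.9 + 6.8 + 3.4 + 4.7 − 1.4 = 89.2%

89.2%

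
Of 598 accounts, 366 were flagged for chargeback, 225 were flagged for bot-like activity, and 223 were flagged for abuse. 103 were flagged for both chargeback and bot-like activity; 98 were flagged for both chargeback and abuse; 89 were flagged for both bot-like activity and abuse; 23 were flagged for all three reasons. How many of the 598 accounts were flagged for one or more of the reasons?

Apply inclusion-exclusion:
|union| = 366 + 225 + 223 − 103 − 98 − 89 + 23 = 547

547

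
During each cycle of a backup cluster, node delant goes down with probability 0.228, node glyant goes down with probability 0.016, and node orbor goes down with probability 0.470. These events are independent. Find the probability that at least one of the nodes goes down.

P(none) = (1 − 0.228) × (1 − 0.016) × (1 − 0.470) = 0.772 × 0.984 × 0.530 = 0.40261344
P(at least one) = 1 − 0.40261344 = 0.59738656

0.59738656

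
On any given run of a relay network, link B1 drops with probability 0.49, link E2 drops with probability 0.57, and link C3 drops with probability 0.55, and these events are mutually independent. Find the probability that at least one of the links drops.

0.901315

P(none) = (1 − 0.49) × (1 − 0.57) × (1 − 0.55) = 0.51 × 0.43 × 0.45 = 0.098685
P(at least one) = 1 − 0.098685 = 0.901315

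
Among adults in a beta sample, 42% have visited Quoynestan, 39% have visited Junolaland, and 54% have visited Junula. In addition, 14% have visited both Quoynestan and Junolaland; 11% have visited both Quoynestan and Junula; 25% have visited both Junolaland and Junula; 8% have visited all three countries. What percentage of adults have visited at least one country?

P(≥1) = 42 + 39 + 54 − 14 − 11 − 25 + 8 = 93%

93%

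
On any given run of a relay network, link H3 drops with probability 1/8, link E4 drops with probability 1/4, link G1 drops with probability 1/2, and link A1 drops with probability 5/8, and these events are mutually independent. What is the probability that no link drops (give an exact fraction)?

P(none) = (1 − 1/8) × (1 − 1/4) × (1 − 1/2) × (1 − 5/8) = 7/8 × 3/4 × 1/2 × 3/8 = 63/512

63/512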